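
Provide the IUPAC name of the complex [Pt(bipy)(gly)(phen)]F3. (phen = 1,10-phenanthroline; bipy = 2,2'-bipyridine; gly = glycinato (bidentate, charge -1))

The 3 fluoride counter-ions carry a total charge of -3, so each complex ion is 3+.
Ligand charges: 1×1,10-phenanthroline (neutral), 1×2,2'-bipyridine (neutral), 1×glycinato (-1 each); total -1. So Pt + (-1) = 3+, giving Pt = +4.
Ligands are named alphabetically: bipyridine before glycinato before phenanthroline.

(2,2'-bipyridine)(glycinato)(1,10-phenanthroline)platinum(IV) fluoride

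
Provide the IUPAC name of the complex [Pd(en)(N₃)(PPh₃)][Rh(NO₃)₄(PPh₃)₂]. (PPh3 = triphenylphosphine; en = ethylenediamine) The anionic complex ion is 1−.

azido(ethylenediamine)(triphenylphosphine)palladium(II) tetranitratobis(triphenylphosphine)rhodate(III)

Both ions are complex: the cation is named first with the plain metal name, the anion second with the -ate form; each ion's ligands are alphabetised independently.
The complex anion is given as 1−; its ligand charges sum to -4, so Rh = +3.
A 1:1 salt means the cation carries the equal and opposite charge, 1+.
Cation: ligand charges sum to -1; for the ion to be 1+, Pd = +2.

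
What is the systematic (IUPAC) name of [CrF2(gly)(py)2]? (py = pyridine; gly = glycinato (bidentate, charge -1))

difluoro(glycinato)bis(pyridine)chromium(III)

There is no counter-ion, so the complex is neutral overall.
Ligand charges: 2×pyridine (neutral), 2×fluoro (-1 each), 1×glycinato (-1 each); total -3. So Cr + (-3) = 0, giving Cr = +3.
Ligands are named alphabetically: fluoro before glycinato before pyridine.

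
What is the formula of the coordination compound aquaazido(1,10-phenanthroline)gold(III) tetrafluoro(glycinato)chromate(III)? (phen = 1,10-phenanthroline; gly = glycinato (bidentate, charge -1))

Cation [Au…]: ligand charges -1, Au(III) ⇒ ion charge 2+.
Anion [Cr…]: ligand charges -5, Cr(III) ⇒ ion charge 2−.
One 2+ cation balances one 2− anion.

[Au(H2O)(N3)(phen)][CrF4(gly)]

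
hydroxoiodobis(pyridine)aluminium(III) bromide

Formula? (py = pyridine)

[AlI(OH)(py)2]Br

Ligands: 1 hydroxo (OH, -1), 2 pyridine (py, neutral), 1 iodo (I, -1). Ligand charge sum = -2.
Charge balance with bromide (-1) requires 1 complex ion per 1 bromide.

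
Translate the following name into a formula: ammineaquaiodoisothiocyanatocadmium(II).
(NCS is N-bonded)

Ligands: 1 iodo (I, -1), 1 ammine (NH3, neutral), 1 aqua (H2O, neutral), 1 isothiocyanato (NCS, -1). Ligand charge sum = -2.
With Cd in oxidation state +2, the complex ion is [Cd...].

[Cd(H2O)I(NCS)(NH3)]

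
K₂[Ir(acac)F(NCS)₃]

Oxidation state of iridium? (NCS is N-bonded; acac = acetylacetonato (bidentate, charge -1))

+3

2 potassium outside the brackets (+1 each) → the complex ion is 2−.
Ligand charges: 3×NCS = -3; 1×acac = -1; 1×F = -1; sum -5.
Ir + (-5) = 2− ⇒ Ir is +3.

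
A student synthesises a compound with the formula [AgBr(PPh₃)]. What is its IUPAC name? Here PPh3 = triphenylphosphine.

bromo(triphenylphosphine)silver(I)

There is no counter-ion, so the complex is neutral overall.
Ligand charges: 1×bromo (-1 each), 1×triphenylphosphine (neutral); total -1. So Ag + (-1) = 0, giving Ag = +1.
Ligands are named alphabetically: bromo before triphenylphosphine.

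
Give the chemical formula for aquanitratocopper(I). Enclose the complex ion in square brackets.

[Cu(H2O)(NO3)]

Ligands: 1 aqua (H2O, neutral), 1 nitrato (NO3, -1). Ligand charge sum = -1.
With Cu in oxidation state +1, the complex ion is [Cu...].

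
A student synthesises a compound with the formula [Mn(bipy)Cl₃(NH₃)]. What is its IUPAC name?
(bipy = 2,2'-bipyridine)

ammine(2,2'-bipyridine)trichloromanganese(III)

There is no counter-ion, so the complex is neutral overall.
Ligand charges: 1×ammine (neutral), 1×2,2'-bipyridine (neutral), 3×chloro (-1 each); total -3. So Mn + (-3) = 0, giving Mn = +3.
Ligands are named alphabetically: ammine before bipyridine before chloro.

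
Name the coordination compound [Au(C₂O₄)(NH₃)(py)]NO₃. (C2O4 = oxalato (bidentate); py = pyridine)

ammineoxalato(pyridine)gold(III) nitrate

The 1 nitrate counter-ion carries a total charge of -1, so each complex ion is 1+.
Ligand charges: 1×ammine (neutral), 1×oxalato (-2 each), 1×pyridine (neutral); total -2. So Au + (-2) = 1+, giving Au = +3.
Ligands are named alphabetically: ammine before oxalato before pyridine.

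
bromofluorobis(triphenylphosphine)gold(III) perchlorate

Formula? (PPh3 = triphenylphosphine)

[AuBrF(PPh3)2]ClO4

Ligands: 1 bromo (Br, -1), 2 triphenylphosphine (PPh3, neutral), 1 fluoro (F, -1). Ligand charge sum = -2.
Charge balance with perchlorate (-1) requires 1 complex ion per 1 perchlorate.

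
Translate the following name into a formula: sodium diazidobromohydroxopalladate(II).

Ligands: 1 bromo (Br, -1), 2 azido (N3, -1), 1 hydroxo (OH, -1). Ligand charge sum = -4.
With Pd in oxidation state +2, the complex ion is [Pd...]^2−.
Charge balance with sodium (+1) requires 1 complex ion per 2 sodium.

Na2[PdBr(N3)2(OH)]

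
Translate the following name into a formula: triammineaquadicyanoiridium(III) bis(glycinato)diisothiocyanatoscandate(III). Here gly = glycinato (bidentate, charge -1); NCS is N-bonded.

[Ir(CN)2(H2O)(NH3)3][Sc(gly)2(NCS)2]

Cation [Ir…]: ligand charges -2, Ir(III) ⇒ ion charge 1+.
Anion [Sc…]: ligand charges -4, Sc(III) ⇒ ion charge 1−.
One 1+ cation balances one 1− anion.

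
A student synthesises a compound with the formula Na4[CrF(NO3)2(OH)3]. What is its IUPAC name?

The 4 sodium counter-ions carry a total charge of +4, so each complex ion is 4−.
Ligand charges: 3×hydroxo (-1 each), 2×nitrato (-1 each), 1×fluoro (-1 each); total -6. So Cr + (-6) = 4−, giving Cr = +2.
Ligands are named alphabetically: fluoro before hydroxo before nitrato.
The complex ion is anionic, so chromium takes the -ate form chromate(II).

sodium fluorotrihydroxodinitratochromate(II)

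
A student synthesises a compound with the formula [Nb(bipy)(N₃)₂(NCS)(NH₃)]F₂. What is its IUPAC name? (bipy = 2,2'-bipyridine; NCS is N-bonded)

amminediazido(2,2'-bipyridine)isothiocyanatoniobium(V) fluoride

The 2 fluoride counter-ions carry a total charge of -2, so each complex ion is 2+.
Ligand charges: 1×ammine (neutral), 2×azido (-1 each), 1×2,2'-bipyridine (neutral), 1×isothiocyanato (-1 each); total -3. So Nb + (-3) = 2+, giving Nb = +5.
Ligands are named alphabetically: ammine before azido before bipyridine before isothiocyanato.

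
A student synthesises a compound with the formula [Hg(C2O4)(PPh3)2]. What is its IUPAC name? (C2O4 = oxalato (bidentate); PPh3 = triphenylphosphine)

There is no counter-ion, so the complex is neutral overall.
Ligand charges: 1×oxalato (-2 each), 2×triphenylphosphine (neutral); total -2. So Hg + (-2) = 0, giving Hg = +2.
Ligands are named alphabetically: oxalato before triphenylphosphine.

oxalatobis(triphenylphosphine)mercury(II)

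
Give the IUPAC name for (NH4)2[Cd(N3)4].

ammonium tetraazidocadmate(II)

The 2 ammonium counter-ions carry a total charge of +2, so each complex ion is 2−.
Ligand charges: 4×azido (-1 each); total -4. So Cd + (-4) = 2−, giving Cd = +2.
The complex ion is anionic, so cadmium takes the -ate form cadmate(II).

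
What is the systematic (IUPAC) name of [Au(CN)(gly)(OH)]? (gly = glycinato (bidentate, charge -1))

There is no counter-ion, so the complex is neutral overall.
Ligand charges: 1×cyano (-1 each), 1×hydroxo (-1 each), 1×glycinato (-1 each); total -3. So Au + (-3) = 0, giving Au = +3.
Ligands are named alphabetically: cyano before glycinato before hydroxo.

cyano(glycinato)hydroxogold(III)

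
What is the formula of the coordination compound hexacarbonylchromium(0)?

Ligands: 6 carbonyl (CO, neutral). Ligand charge sum = 0.
With Cr in oxidation state 0, the complex ion is [Cr...].

[Cr(CO)6]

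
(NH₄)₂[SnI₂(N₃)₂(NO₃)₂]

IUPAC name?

ammonium diazidodiiododinitratostannate(IV)

The 2 ammonium counter-ions carry a total charge of +2, so each complex ion is 2−.
Ligand charges: 2×iodo (-1 each), 2×azido (-1 each), 2×nitrato (-1 each); total -6. So Sn + (-6) = 2−, giving Sn = +4.
Ligands are named alphabetically: azido before iodo before nitrato.
The complex ion is anionic, so tin takes the -ate form stannate(IV).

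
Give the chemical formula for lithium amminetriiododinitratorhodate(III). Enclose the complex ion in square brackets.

Li2[RhI3(NH3)(NO3)2]

Ligands: 2 nitrato (NO3, -1), 3 iodo (I, -1), 1 ammine (NH3, neutral). Ligand charge sum = -5.
Charge balance with lithium (+1) requires 1 complex ion per 2 lithium.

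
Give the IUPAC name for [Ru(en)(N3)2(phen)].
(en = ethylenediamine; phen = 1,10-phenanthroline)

There is no counter-ion, so the complex is neutral overall.
Ligand charges: 1×ethylenediamine (neutral), 2×azido (-1 each), 1×1,10-phenanthroline (neutral); total -2. So Ru + (-2) = 0, giving Ru = +2.
Ligands are named alphabetically: azido before ethylenediamine before phenanthroline.

diazido(ethylenediamine)(1,10-phenanthroline)ruthenium(II)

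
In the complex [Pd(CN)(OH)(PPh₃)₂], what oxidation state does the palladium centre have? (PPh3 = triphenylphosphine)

No counter-ion: the bracketed complex is neutral.
Ligand charges: 1×OH = -1; 2×PPh3 neutral; 1×CN = -1; sum -2.
Pd + (-2) = 0 ⇒ Pd is +2.

+2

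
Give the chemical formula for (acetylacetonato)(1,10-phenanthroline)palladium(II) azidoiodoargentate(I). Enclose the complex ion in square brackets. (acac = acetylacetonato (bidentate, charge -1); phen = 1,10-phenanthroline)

Cation [Pd…]: ligand charges -1, Pd(II) ⇒ ion charge 1+.
Anion [Ag…]: ligand charges -2, Ag(I) ⇒ ion charge 1−.
One 1+ cation balances one 1− anion.

[Pd(acac)(phen)][AgI(N3)]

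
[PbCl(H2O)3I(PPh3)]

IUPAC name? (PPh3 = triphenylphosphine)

triaquachloroiodo(triphenylphosphine)lead(II)

There is no counter-ion, so the complex is neutral overall.
Ligand charges: 1×chloro (-1 each), 1×iodo (-1 each), 3×aqua (neutral), 1×triphenylphosphine (neutral); total -2. So Pb + (-2) = 0, giving Pb = +2.
Ligands are named alphabetically: aqua before chloro before iodo before triphenylphosphine.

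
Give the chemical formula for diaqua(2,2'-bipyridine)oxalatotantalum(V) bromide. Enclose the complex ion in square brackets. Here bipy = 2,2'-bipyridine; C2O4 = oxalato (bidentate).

Ligands: 1 2,2'-bipyridine (bipy, neutral), 1 oxalato (C2O4, -2), 2 aqua (H2O, neutral). Ligand charge sum = -2.
With Ta in oxidation state +5, the complex ion is [Ta...]^3+.
Charge balance with bromide (-1) requires 1 complex ion per 3 bromide.

[Ta(bipy)(C2O4)(H2O)2]Br3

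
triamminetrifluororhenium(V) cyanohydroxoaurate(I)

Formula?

Cation [Re…]: ligand charges -3, Re(V) ⇒ ion charge 2+.
Anion [Au…]: ligand charges -2, Au(I) ⇒ ion charge 1−.

[ReF3(NH3)3][Au(CN)(OH)]2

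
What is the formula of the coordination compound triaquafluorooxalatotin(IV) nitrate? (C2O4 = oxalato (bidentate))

[Sn(C2O4)F(H2O)3]NO3

Ligands: 1 oxalato (C2O4, -2), 3 aqua (H2O, neutral), 1 fluoro (F, -1). Ligand charge sum = -3.
With Sn in oxidation state +4, the complex ion is [Sn...]^1+.
Charge balance with nitrate (-1) requires 1 complex ion per 1 nitrate.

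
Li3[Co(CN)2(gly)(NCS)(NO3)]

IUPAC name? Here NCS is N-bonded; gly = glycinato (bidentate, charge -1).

lithium dicyano(glycinato)isothiocyanatonitratocobaltate(II)

The 3 lithium counter-ions carry a total charge of +3, so each complex ion is 3−.
Ligand charges: 1×isothiocyanato (-1 each), 1×nitrato (-1 each), 1×glycinato (-1 each), 2×cyano (-1 each); total -5. So Co + (-5) = 3−, giving Co = +2.
Ligands are named alphabetically: cyano before glycinato before isothiocyanato before nitrato.
The complex ion is anionic, so cobalt takes the -ate form cobaltate(II).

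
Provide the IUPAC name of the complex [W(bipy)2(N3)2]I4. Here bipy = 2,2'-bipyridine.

The 4 iodide counter-ions carry a total charge of -4, so each complex ion is 4+.
Ligand charges: 2×azido (-1 each), 2×2,2'-bipyridine (neutral); total -2. So W + (-2) = 4+, giving W = +6.
Ligands are named alphabetically: azido before bipyridine.

diazidobis(2,2'-bipyridine)tungsten(VI) iodide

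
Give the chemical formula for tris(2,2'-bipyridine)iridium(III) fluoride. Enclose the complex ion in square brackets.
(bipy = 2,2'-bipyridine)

[Ir(bipy)3]F3

Ligands: 3 2,2'-bipyridine (bipy, neutral). Ligand charge sum = 0.
With Ir in oxidation state +3, the complex ion is [Ir...]^3+.
Charge balance with fluoride (-1) requires 1 complex ion per 3 fluoride.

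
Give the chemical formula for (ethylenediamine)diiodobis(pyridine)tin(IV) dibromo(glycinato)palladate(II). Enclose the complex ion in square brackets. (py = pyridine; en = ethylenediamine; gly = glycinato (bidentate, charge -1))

[Sn(en)I2(py)2][PdBr2(gly)]2

Cation [Sn…]: ligand charges -2, Sn(IV) ⇒ ion charge 2+.
Anion [Pd…]: ligand charges -3, Pd(II) ⇒ ion charge 1−.
One 2+ cation requires 2 of the 1− anion.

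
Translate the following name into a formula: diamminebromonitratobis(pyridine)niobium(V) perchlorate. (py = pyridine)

[NbBr(NH3)2(NO3)(py)2](ClO4)3

Ligands: 2 pyridine (py, neutral), 2 ammine (NH3, neutral), 1 bromo (Br, -1), 1 nitrato (NO3, -1). Ligand charge sum = -2.
With Nb in oxidation state +5, the complex ion is [Nb...]^3+.
Charge balance with perchlorate (-1) requires 1 complex ion per 3 perchlorate.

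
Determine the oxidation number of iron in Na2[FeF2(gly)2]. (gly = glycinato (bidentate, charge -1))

2 sodium outside the brackets (+1 each) → the complex ion is 2−.
Ligand charges: 2×F = -2; 2×gly = -2; sum -4.
Fe + (-4) = 2− ⇒ Fe is +2.

+2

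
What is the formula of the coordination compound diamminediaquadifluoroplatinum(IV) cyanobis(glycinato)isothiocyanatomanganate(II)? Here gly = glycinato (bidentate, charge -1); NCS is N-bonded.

[PtF2(H2O)2(NH3)2][Mn(CN)(gly)2(NCS)]

Cation [Pt…]: ligand charges -2, Pt(IV) ⇒ ion charge 2+.
Anion [Mn…]: ligand charges -4, Mn(II) ⇒ ion charge 2−.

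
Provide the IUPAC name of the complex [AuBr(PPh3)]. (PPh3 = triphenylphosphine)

bromo(triphenylphosphine)gold(I)

There is no counter-ion, so the complex is neutral overall.
Ligand charges: 1×bromo (-1 each), 1×triphenylphosphine (neutral); total -1. So Au + (-1) = 0, giving Au = +1.
Ligands are named alphabetically: bromo before triphenylphosphine.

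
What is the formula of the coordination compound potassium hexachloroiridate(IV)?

Ligands: 6 chloro (Cl, -1). Ligand charge sum = -6.
With Ir in oxidation state +4, the complex ion is [Ir...]^2−.
Charge balance with potassium (+1) requires 1 complex ion per 2 potassium.

K2[IrCl6]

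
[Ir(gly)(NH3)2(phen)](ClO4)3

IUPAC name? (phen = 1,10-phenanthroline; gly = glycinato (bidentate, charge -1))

The 3 perchlorate counter-ions carry a total charge of -3, so each complex ion is 3+.
Ligand charges: 2×ammine (neutral), 1×1,10-phenanthroline (neutral), 1×glycinato (-1 each); total -1. So Ir + (-1) = 3+, giving Ir = +4.
Ligands are named alphabetically: ammine before glycinato before phenanthroline.

diammine(glycinato)(1,10-phenanthroline)iridium(IV) perchlorate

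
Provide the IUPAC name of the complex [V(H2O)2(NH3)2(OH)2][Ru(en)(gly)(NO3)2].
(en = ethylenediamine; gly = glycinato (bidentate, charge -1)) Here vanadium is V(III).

V is given as +3; the cation's ligand charges sum to -2, so the complex cation is 1+.
A 1:1 salt means the anion carries the equal and opposite charge, 1−.
Anion: ligand charges sum to -3; for the ion to be 1−, Ru = +2.

diamminediaquadihydroxovanadium(III) (ethylenediamine)(glycinato)dinitratoruthenate(II)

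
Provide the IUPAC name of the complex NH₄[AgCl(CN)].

ammonium chlorocyanoargentate(I)

The 1 ammonium counter-ion carries a total charge of +1, so each complex ion is 1−.
Ligand charges: 1×cyano (-1 each), 1×chloro (-1 each); total -2. So Ag + (-2) = 1−, giving Ag = +1.
Ligands are named alphabetically: chloro before cyano.
The complex ion is anionic, so silver takes the -ate form argentate(I).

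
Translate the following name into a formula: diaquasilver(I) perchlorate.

[Ag(H2O)2]ClO4

Ligands: 2 aqua (H2O, neutral). Ligand charge sum = 0.
With Ag in oxidation state +1, the complex ion is [Ag...]^1+.
Charge balance with perchlorate (-1) requires 1 complex ion per 1 perchlorate.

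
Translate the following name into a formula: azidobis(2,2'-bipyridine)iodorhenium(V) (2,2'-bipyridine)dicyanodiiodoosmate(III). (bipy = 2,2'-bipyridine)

Cation [Re…]: ligand charges -2, Re(V) ⇒ ion charge 3+.
Anion [Os…]: ligand charges -4, Os(III) ⇒ ion charge 1−.
One 3+ cation requires 3 of the 1− anion.

[Re(bipy)2I(N3)][Os(bipy)(CN)2I2]3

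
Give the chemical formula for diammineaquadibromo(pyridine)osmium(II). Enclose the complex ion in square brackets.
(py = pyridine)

[OsBr2(H2O)(NH3)2(py)]

Ligands: 1 aqua (H2O, neutral), 1 pyridine (py, neutral), 2 ammine (NH3, neutral), 2 bromo (Br, -1). Ligand charge sum = -2.
With Os in oxidation state +2, the complex ion is [Os...].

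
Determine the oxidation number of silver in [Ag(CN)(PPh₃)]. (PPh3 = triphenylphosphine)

+1

No counter-ion: the bracketed complex is neutral.
Ligand charges: 1×CN = -1; 1×PPh3 neutral; sum -1.
Ag + (-1) = 0 ⇒ Ag is +1.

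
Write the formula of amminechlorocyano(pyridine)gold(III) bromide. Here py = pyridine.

Ligands: 1 pyridine (py, neutral), 1 chloro (Cl, -1), 1 cyano (CN, -1), 1 ammine (NH3, neutral). Ligand charge sum = -2.
With Au in oxidation state +3, the complex ion is [Au...]^1+.
Charge balance with bromide (-1) requires 1 complex ion per 1 bromide.

[AuCl(CN)(NH3)(py)]Br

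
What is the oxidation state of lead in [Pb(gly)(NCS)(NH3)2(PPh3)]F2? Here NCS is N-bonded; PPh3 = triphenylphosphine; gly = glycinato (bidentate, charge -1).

2 fluoride outside the brackets (-1 each) → the complex ion is 2+.
Ligand charges: 1×NCS = -1; 1×PPh3 neutral; 1×gly = -1; 2×NH3 neutral; sum -2.
Pb + (-2) = 2+ ⇒ Pb is +4.

+4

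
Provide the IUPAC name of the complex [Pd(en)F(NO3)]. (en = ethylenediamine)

There is no counter-ion, so the complex is neutral overall.
Ligand charges: 1×ethylenediamine (neutral), 1×nitrato (-1 each), 1×fluoro (-1 each); total -2. So Pd + (-2) = 0, giving Pd = +2.
Ligands are named alphabetically: ethylenediamine before fluoro before nitrato.

(ethylenediamine)fluoronitratopalladium(II)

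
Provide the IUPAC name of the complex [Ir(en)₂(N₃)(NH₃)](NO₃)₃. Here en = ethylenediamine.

The 3 nitrate counter-ions carry a total charge of -3, so each complex ion is 3+.
Ligand charges: 1×ammine (neutral), 1×azido (-1 each), 2×ethylenediamine (neutral); total -1. So Ir + (-1) = 3+, giving Ir = +4.
Ligands are named alphabetically: ammine before azido before ethylenediamine.

ammineazidobis(ethylenediamine)iridium(IV) nitrate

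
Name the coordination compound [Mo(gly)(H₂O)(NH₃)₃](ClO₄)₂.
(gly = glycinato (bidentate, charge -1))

The 2 perchlorate counter-ions carry a total charge of -2, so each complex ion is 2+.
Ligand charges: 3×ammine (neutral), 1×glycinato (-1 each), 1×aqua (neutral); total -1. So Mo + (-1) = 2+, giving Mo = +3.
Ligands are named alphabetically: ammine before aqua before glycinato.

triammineaqua(glycinato)molybdenum(III) perchlorate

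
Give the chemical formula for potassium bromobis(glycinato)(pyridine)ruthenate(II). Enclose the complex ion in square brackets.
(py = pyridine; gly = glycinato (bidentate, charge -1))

Ligands: 1 pyridine (py, neutral), 2 glycinato (gly, -1), 1 bromo (Br, -1). Ligand charge sum = -3.
Charge balance with potassium (+1) requires 1 complex ion per 1 potassium.

K[RuBr(gly)2(py)]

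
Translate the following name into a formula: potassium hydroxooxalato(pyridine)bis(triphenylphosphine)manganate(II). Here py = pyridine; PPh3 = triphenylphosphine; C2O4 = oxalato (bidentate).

Ligands: 1 pyridine (py, neutral), 2 triphenylphosphine (PPh3, neutral), 1 oxalato (C2O4, -2), 1 hydroxo (OH, -1). Ligand charge sum = -3.
Charge balance with potassium (+1) requires 1 complex ion per 1 potassium.

K[Mn(C2O4)(OH)(PPh3)2(py)]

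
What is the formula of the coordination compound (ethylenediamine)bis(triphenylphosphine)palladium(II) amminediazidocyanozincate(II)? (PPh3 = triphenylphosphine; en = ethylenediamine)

Cation [Pd…]: ligand charges 0, Pd(II) ⇒ ion charge 2+.
Anion [Zn…]: ligand charges -3, Zn(II) ⇒ ion charge 1−.

[Pd(en)(PPh3)2][Zn(CN)(N3)2(NH3)]2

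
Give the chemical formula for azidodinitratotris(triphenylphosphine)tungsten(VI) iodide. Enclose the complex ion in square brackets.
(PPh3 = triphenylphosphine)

Ligands: 2 nitrato (NO3, -1), 1 azido (N3, -1), 3 triphenylphosphine (PPh3, neutral). Ligand charge sum = -3.
With W in oxidation state +6, the complex ion is [W...]^3+.
Charge balance with iodide (-1) requires 1 complex ion per 3 iodide.

[W(N3)(NO3)2(PPh3)3]I3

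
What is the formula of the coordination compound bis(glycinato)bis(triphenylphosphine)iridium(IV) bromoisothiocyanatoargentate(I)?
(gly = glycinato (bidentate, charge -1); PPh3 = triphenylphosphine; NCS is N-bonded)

Cation [Ir…]: ligand charges -2, Ir(IV) ⇒ ion charge 2+.
Anion [Ag…]: ligand charges -2, Ag(I) ⇒ ion charge 1−.
One 2+ cation requires 2 of the 1− anion.

[Ir(gly)2(PPh3)2][AgBr(NCS)]2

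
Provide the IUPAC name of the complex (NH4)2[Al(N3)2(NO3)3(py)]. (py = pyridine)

ammonium diazidotrinitrato(pyridine)aluminate(III)

The 2 ammonium counter-ions carry a total charge of +2, so each complex ion is 2−.
Ligand charges: 2×azido (-1 each), 3×nitrato (-1 each), 1×pyridine (neutral); total -5. So Al + (-5) = 2−, giving Al = +3.
The complex ion is anionic, so aluminium takes the -ate form aluminate(III).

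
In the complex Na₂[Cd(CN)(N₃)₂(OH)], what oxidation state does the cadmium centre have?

2 sodium outside the brackets (+1 each) → the complex ion is 2−.
Ligand charges: 1×CN = -1; 2×N3 = -2; 1×OH = -1; sum -4.
Cd + (-4) = 2− ⇒ Cd is +2.

+2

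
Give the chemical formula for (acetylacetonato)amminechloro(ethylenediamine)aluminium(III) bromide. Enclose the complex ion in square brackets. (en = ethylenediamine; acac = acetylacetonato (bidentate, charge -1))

Ligands: 1 ammine (NH3, neutral), 1 ethylenediamine (en, neutral), 1 acetylacetonato (acac, -1), 1 chloro (Cl, -1). Ligand charge sum = -2.
With Al in oxidation state +3, the complex ion is [Al...]^1+.
Charge balance with bromide (-1) requires 1 complex ion per 1 bromide.

[Al(acac)Cl(en)(NH3)]Br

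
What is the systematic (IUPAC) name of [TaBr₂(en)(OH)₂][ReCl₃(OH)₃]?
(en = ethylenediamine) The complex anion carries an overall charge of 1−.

dibromo(ethylenediamine)dihydroxotantalum(V) trichlorotrihydroxorhenate(V)

Both ions are complex: the cation is named first with the plain metal name, the anion second with the -ate form; each ion's ligands are alphabetised independently.
The complex anion is given as 1−; its ligand charges sum to -6, so Re = +5.
A 1:1 salt means the cation carries the equal and opposite charge, 1+.
Cation: ligand charges sum to -4; for the ion to be 1+, Ta = +5.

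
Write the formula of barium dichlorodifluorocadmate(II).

Ba[CdCl2F2]

Ligands: 2 chloro (Cl, -1), 2 fluoro (F, -1). Ligand charge sum = -4.
With Cd in oxidation state +2, the complex ion is [Cd...]^2−.
Charge balance with barium (+2) requires 1 complex ion per 1 barium.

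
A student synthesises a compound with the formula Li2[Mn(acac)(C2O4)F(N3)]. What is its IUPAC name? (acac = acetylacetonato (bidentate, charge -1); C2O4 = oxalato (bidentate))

lithium (acetylacetonato)azidofluorooxalatomanganate(III)

The 2 lithium counter-ions carry a total charge of +2, so each complex ion is 2−.
Ligand charges: 1×azido (-1 each), 1×fluoro (-1 each), 1×acetylacetonato (-1 each), 1×oxalato (-2 each); total -5. So Mn + (-5) = 2−, giving Mn = +3.
The complex ion is anionic, so manganese takes the -ate form manganate(III).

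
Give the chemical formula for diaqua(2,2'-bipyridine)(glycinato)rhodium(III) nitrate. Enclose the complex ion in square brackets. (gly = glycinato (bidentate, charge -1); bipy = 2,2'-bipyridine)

Ligands: 1 glycinato (gly, -1), 2 aqua (H2O, neutral), 1 2,2'-bipyridine (bipy, neutral). Ligand charge sum = -1.
Charge balance with nitrate (-1) requires 1 complex ion per 2 nitrate.

[Rh(bipy)(gly)(H2O)2](NO3)2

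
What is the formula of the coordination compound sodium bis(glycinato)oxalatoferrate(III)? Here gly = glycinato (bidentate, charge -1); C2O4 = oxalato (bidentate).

Na[Fe(C2O4)(gly)2]

Ligands: 2 glycinato (gly, -1), 1 oxalato (C2O4, -2). Ligand charge sum = -4.
Charge balance with sodium (+1) requires 1 complex ion per 1 sodium.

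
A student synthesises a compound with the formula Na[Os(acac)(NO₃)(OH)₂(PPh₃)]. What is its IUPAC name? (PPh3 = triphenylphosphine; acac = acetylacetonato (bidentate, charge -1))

The 1 sodium counter-ion carries a total charge of +1, so each complex ion is 1−.
Ligand charges: 1×nitrato (-1 each), 2×hydroxo (-1 each), 1×triphenylphosphine (neutral), 1×acetylacetonato (-1 each); total -4. So Os + (-4) = 1−, giving Os = +3.
Ligands are named alphabetically: acetylacetonato before hydroxo before nitrato before triphenylphosphine.
The complex ion is anionic, so osmium takes the -ate form osmate(III).

sodium (acetylacetonato)dihydroxonitrato(triphenylphosphine)osmate(III)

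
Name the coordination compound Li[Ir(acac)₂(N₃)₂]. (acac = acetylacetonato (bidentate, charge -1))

The 1 lithium counter-ion carries a total charge of +1, so each complex ion is 1−.
Ligand charges: 2×azido (-1 each), 2×acetylacetonato (-1 each); total -4. So Ir + (-4) = 1−, giving Ir = +3.
Ligands are named alphabetically: acetylacetonato before azido.
The complex ion is anionic, so iridium takes the -ate form iridate(III).

lithium bis(acetylacetonato)diazidoiridate(III)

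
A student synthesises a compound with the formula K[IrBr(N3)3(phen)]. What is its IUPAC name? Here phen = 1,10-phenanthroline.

The 1 potassium counter-ion carries a total charge of +1, so each complex ion is 1−.
Ligand charges: 3×azido (-1 each), 1×1,10-phenanthroline (neutral), 1×bromo (-1 each); total -4. So Ir + (-4) = 1−, giving Ir = +3.
The complex ion is anionic, so iridium takes the -ate form iridate(III).

potassium triazidobromo(1,10-phenanthroline)iridate(III)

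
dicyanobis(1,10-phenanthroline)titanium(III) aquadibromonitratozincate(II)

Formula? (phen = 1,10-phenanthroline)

[Ti(CN)2(phen)2][ZnBr2(H2O)(NO3)]

Cation [Ti…]: ligand charges -2, Ti(III) ⇒ ion charge 1+.
Anion [Zn…]: ligand charges -3, Zn(II) ⇒ ion charge 1−.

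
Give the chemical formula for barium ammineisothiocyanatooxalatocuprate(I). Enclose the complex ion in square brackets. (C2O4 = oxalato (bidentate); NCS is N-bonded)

Ligands: 1 ammine (NH3, neutral), 1 oxalato (C2O4, -2), 1 isothiocyanato (NCS, -1). Ligand charge sum = -3.
Charge balance with barium (+2) requires 1 complex ion per 1 barium.

Ba[Cu(C2O4)(NCS)(NH3)]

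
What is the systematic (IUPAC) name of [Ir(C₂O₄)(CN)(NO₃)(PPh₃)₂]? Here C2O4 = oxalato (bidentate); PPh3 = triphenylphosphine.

cyanonitratooxalatobis(triphenylphosphine)iridium(IV)

There is no counter-ion, so the complex is neutral overall.
Ligand charges: 1×oxalato (-2 each), 2×triphenylphosphine (neutral), 1×nitrato (-1 each), 1×cyano (-1 each); total -4. So Ir + (-4) = 0, giving Ir = +4.
Ligands are named alphabetically: cyano before nitrato before oxalato before triphenylphosphine.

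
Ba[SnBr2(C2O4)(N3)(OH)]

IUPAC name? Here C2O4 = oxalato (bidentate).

The 1 barium counter-ion carries a total charge of +2, so each complex ion is 2−.
Ligand charges: 1×azido (-1 each), 2×bromo (-1 each), 1×hydroxo (-1 each), 1×oxalato (-2 each); total -6. So Sn + (-6) = 2−, giving Sn = +4.
Ligands are named alphabetically: azido before bromo before hydroxo before oxalato.
The complex ion is anionic, so tin takes the -ate form stannate(IV).

barium azidodibromohydroxooxalatostannate(IV)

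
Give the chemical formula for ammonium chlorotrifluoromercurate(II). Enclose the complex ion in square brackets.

(NH4)2[HgClF3]

Ligands: 1 chloro (Cl, -1), 3 fluoro (F, -1). Ligand charge sum = -4.
With Hg in oxidation state +2, the complex ion is [Hg...]^2−.
Charge balance with ammonium (+1) requires 1 complex ion per 2 ammonium.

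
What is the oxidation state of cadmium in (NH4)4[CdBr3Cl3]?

+2

4 ammonium outside the brackets (+1 each) → the complex ion is 4−.
Ligand charges: 3×Cl = -3; 3×Br = -3; sum -6.
Cd + (-6) = 4− ⇒ Cd is +2.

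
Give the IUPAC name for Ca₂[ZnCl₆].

calcium hexachlorozincate(II)

The 2 calcium counter-ions carry a total charge of +4, so each complex ion is 4−.
Ligand charges: 6×chloro (-1 each); total -6. So Zn + (-6) = 4−, giving Zn = +2.
The complex ion is anionic, so zinc takes the -ate form zincate(II).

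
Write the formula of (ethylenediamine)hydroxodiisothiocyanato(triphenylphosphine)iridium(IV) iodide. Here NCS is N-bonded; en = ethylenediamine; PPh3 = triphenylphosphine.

Ligands: 1 hydroxo (OH, -1), 2 isothiocyanato (NCS, -1), 1 ethylenediamine (en, neutral), 1 triphenylphosphine (PPh3, neutral). Ligand charge sum = -3.
Charge balance with iodide (-1) requires 1 complex ion per 1 iodide.

[Ir(en)(NCS)2(OH)(PPh3)]I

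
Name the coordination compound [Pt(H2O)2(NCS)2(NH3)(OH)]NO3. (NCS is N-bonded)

amminediaquahydroxodiisothiocyanatoplatinum(IV) nitrate

The 1 nitrate counter-ion carries a total charge of -1, so each complex ion is 1+.
Ligand charges: 2×isothiocyanato (-1 each), 1×ammine (neutral), 2×aqua (neutral), 1×hydroxo (-1 each); total -3. So Pt + (-3) = 1+, giving Pt = +4.
Ligands are named alphabetically: ammine before aqua before hydroxo before isothiocyanato.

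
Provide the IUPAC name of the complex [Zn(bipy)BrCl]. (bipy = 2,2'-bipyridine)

There is no counter-ion, so the complex is neutral overall.
Ligand charges: 1×bromo (-1 each), 1×2,2'-bipyridine (neutral), 1×chloro (-1 each); total -2. So Zn + (-2) = 0, giving Zn = +2.
Ligands are named alphabetically: bipyridine before bromo before chloro.

(2,2'-bipyridine)bromochlorozinc(II)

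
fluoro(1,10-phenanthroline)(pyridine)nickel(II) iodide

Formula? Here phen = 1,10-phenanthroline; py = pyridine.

Ligands: 1 1,10-phenanthroline (phen, neutral), 1 pyridine (py, neutral), 1 fluoro (F, -1). Ligand charge sum = -1.
With Ni in oxidation state +2, the complex ion is [Ni...]^1+.
Charge balance with iodide (-1) requires 1 complex ion per 1 iodide.

[NiF(phen)(py)]I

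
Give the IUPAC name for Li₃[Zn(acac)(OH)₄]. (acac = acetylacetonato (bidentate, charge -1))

lithium (acetylacetonato)tetrahydroxozincate(II)

The 3 lithium counter-ions carry a total charge of +3, so each complex ion is 3−.
Ligand charges: 4×hydroxo (-1 each), 1×acetylacetonato (-1 each); total -5. So Zn + (-5) = 3−, giving Zn = +2.
Ligands are named alphabetically: acetylacetonato before hydroxo.
The complex ion is anionic, so zinc takes the -ate form zincate(II).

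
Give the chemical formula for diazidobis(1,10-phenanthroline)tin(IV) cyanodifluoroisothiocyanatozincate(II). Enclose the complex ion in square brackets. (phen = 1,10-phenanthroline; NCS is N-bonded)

Cation [Sn…]: ligand charges -2, Sn(IV) ⇒ ion charge 2+.
Anion [Zn…]: ligand charges -4, Zn(II) ⇒ ion charge 2−.
One 2+ cation balances one 2− anion.

[Sn(N3)2(phen)2][Zn(CN)F2(NCS)]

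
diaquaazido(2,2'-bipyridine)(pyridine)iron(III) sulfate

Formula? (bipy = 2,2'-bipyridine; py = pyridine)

Ligands: 1 azido (N3, -1), 1 2,2'-bipyridine (bipy, neutral), 2 aqua (H2O, neutral), 1 pyridine (py, neutral). Ligand charge sum = -1.
With Fe in oxidation state +3, the complex ion is [Fe...]^2+.
Charge balance with sulfate (-2) requires 1 complex ion per 1 sulfate.

[Fe(bipy)(H2O)2(N3)(py)]SO4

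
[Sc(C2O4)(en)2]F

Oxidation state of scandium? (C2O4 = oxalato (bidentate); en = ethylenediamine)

1 fluoride outside the brackets (-1 each) → the complex ion is 1+.
Ligand charges: 1×C2O4 = -2; 2×en neutral; sum -2.
Sc + (-2) = 1+ ⇒ Sc is +3.

+3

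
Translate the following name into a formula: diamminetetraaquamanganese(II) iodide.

[Mn(H2O)4(NH3)2]I2

Ligands: 2 ammine (NH3, neutral), 4 aqua (H2O, neutral). Ligand charge sum = 0.
With Mn in oxidation state +2, the complex ion is [Mn...]^2+.
Charge balance with iodide (-1) requires 1 complex ion per 2 iodide.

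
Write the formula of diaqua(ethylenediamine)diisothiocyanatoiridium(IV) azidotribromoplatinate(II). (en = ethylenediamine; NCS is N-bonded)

Cation [Ir…]: ligand charges -2, Ir(IV) ⇒ ion charge 2+.
Anion [Pt…]: ligand charges -4, Pt(II) ⇒ ion charge 2−.

[Ir(en)(H2O)2(NCS)2][PtBr3(N3)]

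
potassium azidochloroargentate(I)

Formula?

Ligands: 1 chloro (Cl, -1), 1 azido (N3, -1). Ligand charge sum = -2.
Charge balance with potassium (+1) requires 1 complex ion per 1 potassium.

K[AgCl(N3)]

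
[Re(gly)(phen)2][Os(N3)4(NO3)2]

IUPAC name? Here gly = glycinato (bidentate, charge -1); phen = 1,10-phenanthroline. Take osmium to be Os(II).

Both ions are complex: the cation is named first with the plain metal name, the anion second with the -ate form; each ion's ligands are alphabetised independently.
Os is given as +2; the anion's ligand charges sum to -6, so the complex anion is 4−.
A 1:1 salt means the cation carries the equal and opposite charge, 4+.
Cation: ligand charges sum to -1; for the ion to be 4+, Re = +5.

(glycinato)bis(1,10-phenanthroline)rhenium(V) tetraazidodinitratoosmate(II)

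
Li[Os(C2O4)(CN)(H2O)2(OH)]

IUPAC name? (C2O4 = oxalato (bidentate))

lithium diaquacyanohydroxooxalatoosmate(III)

The 1 lithium counter-ion carries a total charge of +1, so each complex ion is 1−.
Ligand charges: 1×oxalato (-2 each), 1×cyano (-1 each), 1×hydroxo (-1 each), 2×aqua (neutral); total -4. So Os + (-4) = 1−, giving Os = +3.
Ligands are named alphabetically: aqua before cyano before hydroxo before oxalato.
The complex ion is anionic, so osmium takes the -ate form osmate(III).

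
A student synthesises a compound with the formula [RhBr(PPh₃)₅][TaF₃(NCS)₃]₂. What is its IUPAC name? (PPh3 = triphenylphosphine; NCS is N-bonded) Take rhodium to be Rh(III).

Rh is given as +3; the cation's ligand charges sum to -1, so the complex cation is 2+.
With 2 anions per cation, each anion must be 2/2 = 1−.
Anion: ligand charges sum to -6; for the ion to be 1−, Ta = +5.

bromopentakis(triphenylphosphine)rhodium(III) trifluorotriisothiocyanatotantalate(V)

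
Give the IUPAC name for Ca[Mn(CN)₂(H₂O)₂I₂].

The 1 calcium counter-ion carries a total charge of +2, so each complex ion is 2−.
Ligand charges: 2×iodo (-1 each), 2×aqua (neutral), 2×cyano (-1 each); total -4. So Mn + (-4) = 2−, giving Mn = +2.
Ligands are named alphabetically: aqua before cyano before iodo.
The complex ion is anionic, so manganese takes the -ate form manganate(II).

calcium diaquadicyanodiiodomanganate(II)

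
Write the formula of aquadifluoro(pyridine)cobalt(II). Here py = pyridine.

Ligands: 1 aqua (H2O, neutral), 2 fluoro (F, -1), 1 pyridine (py, neutral). Ligand charge sum = -2.
With Co in oxidation state +2, the complex ion is [Co...].

[CoF2(H2O)(py)]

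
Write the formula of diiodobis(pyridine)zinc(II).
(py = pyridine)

Ligands: 2 iodo (I, -1), 2 pyridine (py, neutral). Ligand charge sum = -2.
With Zn in oxidation state +2, the complex ion is [Zn...].

[ZnI2(py)2]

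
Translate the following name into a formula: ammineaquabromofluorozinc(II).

[ZnBrF(H2O)(NH3)]

Ligands: 1 ammine (NH3, neutral), 1 aqua (H2O, neutral), 1 bromo (Br, -1), 1 fluoro (F, -1). Ligand charge sum = -2.
With Zn in oxidation state +2, the complex ion is [Zn...].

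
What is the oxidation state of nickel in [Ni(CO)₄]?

0

No counter-ion: the bracketed complex is neutral.
Ligand charges: 4×CO neutral; sum 0.
Ni + (0) = 0 ⇒ Ni is 0.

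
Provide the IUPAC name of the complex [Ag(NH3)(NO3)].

There is no counter-ion, so the complex is neutral overall.
Ligand charges: 1×ammine (neutral), 1×nitrato (-1 each); total -1. So Ag + (-1) = 0, giving Ag = +1.
Ligands are named alphabetically: ammine before nitrato.

amminenitratosilver(I)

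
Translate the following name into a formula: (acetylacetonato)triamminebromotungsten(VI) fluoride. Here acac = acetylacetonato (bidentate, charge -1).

Ligands: 1 acetylacetonato (acac, -1), 1 bromo (Br, -1), 3 ammine (NH3, neutral). Ligand charge sum = -2.
With W in oxidation state +6, the complex ion is [W...]^4+.
Charge balance with fluoride (-1) requires 1 complex ion per 4 fluoride.

[W(acac)Br(NH3)3]F4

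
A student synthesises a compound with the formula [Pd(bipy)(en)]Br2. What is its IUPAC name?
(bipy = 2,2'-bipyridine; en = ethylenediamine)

The 2 bromide counter-ions carry a total charge of -2, so each complex ion is 2+.
Ligand charges: 1×2,2'-bipyridine (neutral), 1×ethylenediamine (neutral); total 0. So Pd + (0) = 2+, giving Pd = +2.
Ligands are named alphabetically: bipyridine before ethylenediamine.

(2,2'-bipyridine)(ethylenediamine)palladium(II) bromide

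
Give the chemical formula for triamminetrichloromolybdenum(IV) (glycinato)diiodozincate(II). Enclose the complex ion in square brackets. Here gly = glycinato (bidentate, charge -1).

Cation [Mo…]: ligand charges -3, Mo(IV) ⇒ ion charge 1+.
Anion [Zn…]: ligand charges -3, Zn(II) ⇒ ion charge 1−.
One 1+ cation balances one 1− anion.

[MoCl3(NH3)3][Zn(gly)I2]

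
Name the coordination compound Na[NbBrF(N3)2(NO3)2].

The 1 sodium counter-ion carries a total charge of +1, so each complex ion is 1−.
Ligand charges: 1×bromo (-1 each), 2×azido (-1 each), 2×nitrato (-1 each), 1×fluoro (-1 each); total -6. So Nb + (-6) = 1−, giving Nb = +5.
Ligands are named alphabetically: azido before bromo before fluoro before nitrato.
The complex ion is anionic, so niobium takes the -ate form niobate(V).

sodium diazidobromofluorodinitratoniobate(V)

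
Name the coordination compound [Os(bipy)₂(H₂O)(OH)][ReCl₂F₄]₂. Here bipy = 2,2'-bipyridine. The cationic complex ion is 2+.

aquabis(2,2'-bipyridine)hydroxoosmium(III) dichlorotetrafluororhenate(V)

Both ions are complex: the cation is named first with the plain metal name, the anion second with the -ate form; each ion's ligands are alphabetised independently.
The complex cation is given as 2+; its ligand charges sum to -1, so Os = +3.
With 2 anions per cation, each anion must be 2/2 = 1−.
Anion: ligand charges sum to -6; for the ion to be 1−, Re = +5.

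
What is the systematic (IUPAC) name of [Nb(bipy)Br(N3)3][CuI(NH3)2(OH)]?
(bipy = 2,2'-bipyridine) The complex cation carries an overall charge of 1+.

Both ions are complex: the cation is named first with the plain metal name, the anion second with the -ate form; each ion's ligands are alphabetised independently.
The complex cation is given as 1+; its ligand charges sum to -4, so Nb = +5.
A 1:1 salt means the anion carries the equal and opposite charge, 1−.
Anion: ligand charges sum to -2; for the ion to be 1−, Cu = +1.

triazido(2,2'-bipyridine)bromoniobium(V) diamminehydroxoiodocuprate(I)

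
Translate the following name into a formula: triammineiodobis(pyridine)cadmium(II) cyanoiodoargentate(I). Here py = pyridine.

[CdI(NH3)3(py)2][Ag(CN)I]

Cation [Cd…]: ligand charges -1, Cd(II) ⇒ ion charge 1+.
Anion [Ag…]: ligand charges -2, Ag(I) ⇒ ion charge 1−.
One 1+ cation balances one 1− anion.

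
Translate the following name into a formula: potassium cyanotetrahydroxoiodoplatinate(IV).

K2[Pt(CN)I(OH)4]

Ligands: 1 cyano (CN, -1), 1 iodo (I, -1), 4 hydroxo (OH, -1). Ligand charge sum = -6.
Charge balance with potassium (+1) requires 1 complex ion per 2 potassium.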